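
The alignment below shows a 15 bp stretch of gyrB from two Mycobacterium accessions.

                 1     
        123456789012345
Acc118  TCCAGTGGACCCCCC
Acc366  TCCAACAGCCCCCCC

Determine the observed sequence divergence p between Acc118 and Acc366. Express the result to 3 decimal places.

0.267

Differing sites — 5:G/A; 6:T/C; 7:G/A; 9:A/C.
There are 4 differences over 15 sites, so p = 4/15 = 0.267.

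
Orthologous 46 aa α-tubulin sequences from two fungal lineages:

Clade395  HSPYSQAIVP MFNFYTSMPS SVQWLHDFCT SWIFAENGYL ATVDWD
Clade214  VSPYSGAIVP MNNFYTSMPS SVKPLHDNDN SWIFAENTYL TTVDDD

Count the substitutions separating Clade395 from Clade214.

11

Differing sites — 1:H/V; 6:Q/G; 12:F/N; 23:Q/K; 24:W/P; 28:F/N; 29:C/D; 30:T/N; 38:G/T; 41:A/T; 45:W/D.
That gives 11 mismatches out of 46 aligned sites, so the Hamming distance is 11.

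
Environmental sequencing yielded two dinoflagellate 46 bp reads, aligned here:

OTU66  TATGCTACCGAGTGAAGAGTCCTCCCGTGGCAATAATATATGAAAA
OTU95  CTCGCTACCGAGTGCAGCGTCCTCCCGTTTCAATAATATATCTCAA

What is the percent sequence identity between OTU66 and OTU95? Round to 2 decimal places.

78.26%

Mismatches occur at site 1 (T→C), site 2 (A→T), site 3 (T→C), site 15 (A→C), site 18 (A→C), site 29 (G→T), site 30 (G→T), site 42 (G→C), site 43 (A→T), site 44 (A→C).
36 of the 46 sites match, so the percent identity is 36/46 × 100 = 78.26%.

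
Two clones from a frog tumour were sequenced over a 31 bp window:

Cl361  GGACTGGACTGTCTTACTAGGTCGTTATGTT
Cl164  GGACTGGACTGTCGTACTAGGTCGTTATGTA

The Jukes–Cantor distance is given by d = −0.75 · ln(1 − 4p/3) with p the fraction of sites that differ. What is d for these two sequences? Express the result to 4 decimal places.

0.0675

The sequences differ at positions 14 (T/G), 31 (T/A).
p = 2/31 = 0.064516.
d = −0.75 · ln(1 − (4/3)·0.064516) = −0.75 · ln(0.913979) = −0.75 · (-0.089948) = 0.0675.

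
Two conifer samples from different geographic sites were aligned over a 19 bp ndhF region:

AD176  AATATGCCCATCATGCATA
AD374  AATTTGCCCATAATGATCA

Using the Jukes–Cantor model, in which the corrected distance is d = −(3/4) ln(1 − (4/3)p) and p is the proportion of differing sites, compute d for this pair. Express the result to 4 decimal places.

Differing sites — 4:A/T; 12:C/A; 16:C/A; 17:A/T; 18:T/C.
p = 5/19 = 0.263158.
d = −0.75 · ln(1 − (4/3)·0.263158) = −0.75 · ln(0.649123) = −0.75 · (-0.432133) = 0.3241.

0.3241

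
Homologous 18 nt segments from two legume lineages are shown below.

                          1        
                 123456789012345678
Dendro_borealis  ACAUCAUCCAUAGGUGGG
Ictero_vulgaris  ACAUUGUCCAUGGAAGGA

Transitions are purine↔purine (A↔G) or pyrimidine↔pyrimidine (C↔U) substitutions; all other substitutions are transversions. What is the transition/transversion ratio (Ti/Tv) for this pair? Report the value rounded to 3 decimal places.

5.000

Mismatches occur at site 5 (C/U, transition), site 6 (A/G, transition), site 12 (A/G, transition), site 14 (G/A, transition), site 15 (U/A, transversion), site 18 (G/A, transition).
Of the 6 differences, 5 transitions and 1 transversion, so Ti/Tv = 5/1 = 5.000.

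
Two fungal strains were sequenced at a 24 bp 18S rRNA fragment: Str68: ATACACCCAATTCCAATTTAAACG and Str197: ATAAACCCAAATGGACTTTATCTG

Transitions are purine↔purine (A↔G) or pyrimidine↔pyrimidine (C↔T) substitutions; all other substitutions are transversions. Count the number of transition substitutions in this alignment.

Differing sites — 4:C/A (Tv); 11:T/A (Tv); 13:C/G (Tv); 14:C/G (Tv); 16:A/C (Tv); 21:A/T (Tv); 22:A/C (Tv); 23:C/T (Ti).
Of the 8 differences, 1 transition and 7 transversions, so the answer is 1.

1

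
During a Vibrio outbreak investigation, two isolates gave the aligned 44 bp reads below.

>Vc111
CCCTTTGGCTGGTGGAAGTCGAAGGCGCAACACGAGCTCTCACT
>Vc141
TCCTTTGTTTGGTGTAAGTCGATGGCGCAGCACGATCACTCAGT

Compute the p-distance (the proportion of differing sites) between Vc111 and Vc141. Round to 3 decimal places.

0.205

Differing sites — 1:C/T; 8:G/T; 9:C/T; 15:G/T; 23:A/T; 30:A/G; 36:G/T; 38:T/A; 43:C/G.
There are 9 differences over 44 sites, so p = 9/44 = 0.205.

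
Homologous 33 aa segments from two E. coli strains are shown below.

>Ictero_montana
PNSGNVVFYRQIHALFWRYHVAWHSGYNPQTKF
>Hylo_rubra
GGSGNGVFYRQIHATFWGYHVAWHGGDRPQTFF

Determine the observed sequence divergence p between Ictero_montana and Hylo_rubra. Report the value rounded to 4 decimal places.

0.2727

The sequences differ at positions 1 (P/G), 2 (N/G), 6 (V/G), 15 (L/T), 18 (R/G), 25 (S/G), 27 (Y/D), 28 (N/R), 32 (K/F).
There are 9 differences over 33 sites, so p = 9/33 = 0.2727.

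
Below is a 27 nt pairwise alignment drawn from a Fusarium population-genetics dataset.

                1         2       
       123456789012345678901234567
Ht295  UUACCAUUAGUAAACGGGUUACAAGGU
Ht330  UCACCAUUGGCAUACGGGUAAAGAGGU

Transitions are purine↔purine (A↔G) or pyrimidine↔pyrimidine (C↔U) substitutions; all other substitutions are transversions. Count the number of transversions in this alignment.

3

The sequences differ at positions 2 (U/C, transition), 9 (A/G, transition), 11 (U/C, transition), 13 (A/U, transversion), 20 (U/A, transversion), 22 (C/A, transversion), 23 (A/G, transition).
Of the 7 differences, 4 transitions and 3 transversions, so the answer is 3.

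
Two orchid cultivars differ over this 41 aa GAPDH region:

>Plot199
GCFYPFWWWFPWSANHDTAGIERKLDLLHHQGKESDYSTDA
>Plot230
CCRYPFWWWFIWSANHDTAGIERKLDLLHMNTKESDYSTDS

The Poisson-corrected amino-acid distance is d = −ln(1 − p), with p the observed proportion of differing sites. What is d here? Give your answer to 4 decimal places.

0.1872

The sequences differ at positions 1 (G/C), 3 (F/R), 11 (P/I), 30 (H/M), 31 (Q/N), 32 (G/T), 41 (A/S).
p = 7/41 = 0.170732.
d = −ln(1 − 0.170732) = −ln(0.829268) = 0.1872.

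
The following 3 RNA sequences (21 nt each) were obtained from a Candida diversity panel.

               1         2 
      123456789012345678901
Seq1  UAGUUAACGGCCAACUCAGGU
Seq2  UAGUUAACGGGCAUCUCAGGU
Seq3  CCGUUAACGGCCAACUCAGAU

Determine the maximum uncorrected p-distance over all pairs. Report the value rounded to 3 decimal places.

0.238

Pairwise Hamming distances:
  Seq1 vs Seq2: 2
  Seq1 vs Seq3: 3
  Seq2 vs Seq3: 5
The largest is 5 mismatches, between Seq2 and Seq3; p = 5/21 = 0.238.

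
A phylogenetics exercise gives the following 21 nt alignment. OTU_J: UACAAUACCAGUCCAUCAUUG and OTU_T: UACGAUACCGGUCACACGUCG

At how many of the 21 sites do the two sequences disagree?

7

The sequences differ at positions 4 (A/G), 10 (A/G), 14 (C/A), 15 (A/C), 16 (U/A), 18 (A/G), 20 (U/C).
That gives 7 mismatches out of 21 aligned sites, so the Hamming distance is 7.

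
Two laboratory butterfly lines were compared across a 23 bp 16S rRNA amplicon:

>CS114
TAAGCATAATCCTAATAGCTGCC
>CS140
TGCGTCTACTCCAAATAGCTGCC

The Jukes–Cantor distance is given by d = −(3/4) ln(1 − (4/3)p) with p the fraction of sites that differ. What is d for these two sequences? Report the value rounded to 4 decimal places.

0.3206

Differing sites — 2:A/G; 3:A/C; 5:C/T; 6:A/C; 9:A/C; 13:T/A.
p = 6/23 = 0.260870.
d = −0.75 · ln(1 − (4/3)·0.260870) = −0.75 · ln(0.652173) = −0.75 · (-0.427445) = 0.3206.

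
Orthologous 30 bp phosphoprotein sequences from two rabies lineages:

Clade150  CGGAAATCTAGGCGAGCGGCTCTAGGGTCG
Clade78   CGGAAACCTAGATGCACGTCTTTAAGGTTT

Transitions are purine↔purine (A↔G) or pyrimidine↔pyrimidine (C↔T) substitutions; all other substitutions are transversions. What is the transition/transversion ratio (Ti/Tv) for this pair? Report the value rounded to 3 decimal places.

2.333

Differing sites — 7:T/C (Ti); 12:G/A (Ti); 13:C/T (Ti); 15:A/C (Tv); 16:G/A (Ti); 19:G/T (Tv); 22:C/T (Ti); 25:G/A (Ti); 29:C/T (Ti); 30:G/T (Tv).
Of the 10 differences, 7 transitions and 3 transversions, so Ti/Tv = 7/3 = 2.333.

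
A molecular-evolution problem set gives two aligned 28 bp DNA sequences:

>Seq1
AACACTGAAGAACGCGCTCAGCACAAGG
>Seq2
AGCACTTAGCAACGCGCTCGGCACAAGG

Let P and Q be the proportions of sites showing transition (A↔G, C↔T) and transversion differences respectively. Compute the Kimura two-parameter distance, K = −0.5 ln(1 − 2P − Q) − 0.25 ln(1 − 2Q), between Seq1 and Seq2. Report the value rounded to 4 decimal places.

Differing sites — 2:A/G (Ti); 7:G/T (Tv); 9:A/G (Ti); 10:G/C (Tv); 20:A/G (Ti).
Of the 5 differences, 3 transitions and 2 transversions over 28 sites: P = 3/28 = 0.107143, Q = 2/28 = 0.071429.
d = −0.5·ln(0.714285) − 0.25·ln(0.857142) = −0.5·(-0.336473) − 0.25·(-0.154152) = 0.2068.

0.2068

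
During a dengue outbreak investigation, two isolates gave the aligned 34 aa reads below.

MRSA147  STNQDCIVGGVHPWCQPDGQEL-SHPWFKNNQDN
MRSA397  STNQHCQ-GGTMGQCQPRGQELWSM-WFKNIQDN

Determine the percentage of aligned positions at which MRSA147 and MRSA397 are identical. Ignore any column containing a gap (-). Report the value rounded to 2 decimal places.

Excluding the 3 gap columns leaves 31 comparable sites.
Mismatches occur at site 5 (D→H), site 7 (I→Q), site 11 (V→T), site 12 (H→M), site 13 (P→G), site 14 (W→Q), site 18 (D→R), site 25 (H→M), site 31 (N→I).
22 of the 31 comparable sites match, so the percent identity is 22/31 × 100 = 70.97%.

70.97%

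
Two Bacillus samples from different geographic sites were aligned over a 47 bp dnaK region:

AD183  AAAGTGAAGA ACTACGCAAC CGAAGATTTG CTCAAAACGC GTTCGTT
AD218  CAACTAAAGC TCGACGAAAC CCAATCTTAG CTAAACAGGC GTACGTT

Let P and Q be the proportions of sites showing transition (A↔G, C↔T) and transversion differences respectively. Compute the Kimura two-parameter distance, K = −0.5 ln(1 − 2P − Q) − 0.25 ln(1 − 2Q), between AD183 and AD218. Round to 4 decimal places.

Differing sites — 1:A/C (Tv); 4:G/C (Tv); 6:G/A (Ti); 10:A/C (Tv); 11:A/T (Tv); 13:T/G (Tv); 17:C/A (Tv); 22:G/C (Tv); 25:G/T (Tv); 26:A/C (Tv); 29:T/A (Tv); 33:C/A (Tv); 36:A/C (Tv); 38:C/G (Tv); 43:T/A (Tv).
Of the 15 differences, 1 transition and 14 transversions over 47 sites: P = 1/47 = 0.021277, Q = 14/47 = 0.297872.
d = −0.5·ln(0.659574) − 0.25·ln(0.404256) = −0.5·(-0.416161) − 0.25·(-0.905707) = 0.4345.

0.4345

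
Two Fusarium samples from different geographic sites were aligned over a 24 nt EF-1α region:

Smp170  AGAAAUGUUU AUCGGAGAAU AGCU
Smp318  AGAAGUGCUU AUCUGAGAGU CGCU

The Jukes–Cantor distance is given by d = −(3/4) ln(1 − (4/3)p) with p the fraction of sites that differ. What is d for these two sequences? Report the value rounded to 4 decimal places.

0.2441

The sequences differ at positions 5 (A/G), 8 (U/C), 14 (G/U), 19 (A/G), 21 (A/C).
p = 5/24 = 0.208333.
d = −0.75 · ln(1 − (4/3)·0.208333) = −0.75 · ln(0.722223) = −0.75 · (-0.325421) = 0.2441.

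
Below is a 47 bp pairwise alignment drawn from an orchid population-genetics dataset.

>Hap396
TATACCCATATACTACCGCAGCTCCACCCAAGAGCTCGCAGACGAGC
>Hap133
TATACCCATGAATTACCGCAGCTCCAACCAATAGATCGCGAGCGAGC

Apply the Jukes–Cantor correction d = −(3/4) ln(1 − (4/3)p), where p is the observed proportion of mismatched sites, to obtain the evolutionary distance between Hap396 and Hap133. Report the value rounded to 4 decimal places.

0.2211

Mismatches occur at site 10 (A↔G), site 11 (T↔A), site 13 (C↔T), site 27 (C↔A), site 32 (G↔T), site 35 (C↔A), site 40 (A↔G), site 41 (G↔A), site 42 (A↔G).
p = 9/47 = 0.191489.
d = −0.75 · ln(1 − (4/3)·0.191489) = −0.75 · ln(0.744681) = −0.75 · (-0.294799) = 0.2211.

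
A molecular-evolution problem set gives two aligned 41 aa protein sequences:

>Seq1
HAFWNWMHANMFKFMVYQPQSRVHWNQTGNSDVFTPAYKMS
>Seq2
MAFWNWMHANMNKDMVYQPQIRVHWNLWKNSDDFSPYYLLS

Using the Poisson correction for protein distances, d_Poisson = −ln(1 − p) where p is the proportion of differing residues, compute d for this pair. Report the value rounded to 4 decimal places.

Differing sites — 1:H/M; 12:F/N; 14:F/D; 21:S/I; 27:Q/L; 28:T/W; 29:G/K; 33:V/D; 35:T/S; 37:A/Y; 39:K/L; 40:M/L.
p = 12/41 = 0.292683.
d = −ln(1 − 0.292683) = −ln(0.707317) = 0.3463.

0.3463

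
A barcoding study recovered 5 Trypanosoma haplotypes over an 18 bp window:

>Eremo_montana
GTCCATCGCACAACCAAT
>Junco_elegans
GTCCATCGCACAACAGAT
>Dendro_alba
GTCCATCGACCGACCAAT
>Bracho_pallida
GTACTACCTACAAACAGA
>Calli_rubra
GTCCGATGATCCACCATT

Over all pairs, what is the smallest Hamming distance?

Pairwise Hamming distances:
  Eremo_montana vs Junco_elegans: 2
  Eremo_montana vs Dendro_alba: 3
  Eremo_montana vs Bracho_pallida: 8
  Eremo_montana vs Calli_rubra: 7
  Junco_elegans vs Dendro_alba: 5
  Junco_elegans vs Bracho_pallida: 10
  Junco_elegans vs Calli_rubra: 9
  Dendro_alba vs Bracho_pallida: 10
  Dendro_alba vs Calli_rubra: 6
  Bracho_pallida vs Calli_rubra: 10
The smallest is 2, between Eremo_montana and Junco_elegans.

2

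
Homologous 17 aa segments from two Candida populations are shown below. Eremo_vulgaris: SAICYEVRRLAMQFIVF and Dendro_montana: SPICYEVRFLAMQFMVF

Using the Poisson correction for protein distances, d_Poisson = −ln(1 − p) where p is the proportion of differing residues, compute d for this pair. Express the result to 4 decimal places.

Mismatches occur at site 2 (A↔P), site 9 (R↔F), site 15 (I↔M).
p = 3/17 = 0.176471.
d = −ln(1 − 0.176471) = −ln(0.823529) = 0.1942.

0.1942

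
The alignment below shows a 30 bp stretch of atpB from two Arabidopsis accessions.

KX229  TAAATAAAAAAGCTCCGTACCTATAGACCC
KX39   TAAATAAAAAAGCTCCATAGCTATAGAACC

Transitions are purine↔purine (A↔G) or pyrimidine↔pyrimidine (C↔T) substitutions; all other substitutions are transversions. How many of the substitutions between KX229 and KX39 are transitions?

Mismatches occur at site 17 (G→A, transition), site 20 (C→G, transversion), site 28 (C→A, transversion).
Of the 3 differences, 1 transition and 2 transversions, so the answer is 1.

1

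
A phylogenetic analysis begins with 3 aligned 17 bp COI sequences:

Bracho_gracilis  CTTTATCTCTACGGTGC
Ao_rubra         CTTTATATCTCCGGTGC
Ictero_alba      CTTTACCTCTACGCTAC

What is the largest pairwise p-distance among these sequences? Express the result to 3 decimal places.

Pairwise Hamming distances:
  Bracho_gracilis vs Ao_rubra: 2
  Bracho_gracilis vs Ictero_alba: 3
  Ao_rubra vs Ictero_alba: 5
The largest is 5 mismatches, between Ao_rubra and Ictero_alba; p = 5/17 = 0.294.

0.294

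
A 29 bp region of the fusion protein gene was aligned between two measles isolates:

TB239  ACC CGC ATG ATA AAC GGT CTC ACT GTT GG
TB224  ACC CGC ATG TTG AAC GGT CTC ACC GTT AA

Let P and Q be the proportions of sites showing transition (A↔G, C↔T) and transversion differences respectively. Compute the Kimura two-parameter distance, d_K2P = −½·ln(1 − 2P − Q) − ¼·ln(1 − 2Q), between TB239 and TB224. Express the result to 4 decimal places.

The sequences differ at positions 10 (A/T, transversion), 12 (A/G, transition), 24 (T/C, transition), 28 (G/A, transition), 29 (G/A, transition).
Of the 5 differences, 4 transitions and 1 transversion over 29 sites: P = 4/29 = 0.137931, Q = 1/29 = 0.034483.
d = −0.5·ln(0.689655) − 0.25·ln(0.931034) = −0.5·(-0.371564) − 0.25·(-0.071459) = 0.2036.

0.2036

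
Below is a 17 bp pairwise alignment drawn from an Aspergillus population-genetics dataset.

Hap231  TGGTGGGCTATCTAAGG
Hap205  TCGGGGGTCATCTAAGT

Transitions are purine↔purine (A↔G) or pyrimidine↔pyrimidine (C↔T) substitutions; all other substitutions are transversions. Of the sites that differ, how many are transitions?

2

Mismatches occur at site 2 (G/C, transversion), site 4 (T/G, transversion), site 8 (C/T, transition), site 9 (T/C, transition), site 17 (G/T, transversion).
Of the 5 differences, 2 transitions and 3 transversions, so the answer is 2.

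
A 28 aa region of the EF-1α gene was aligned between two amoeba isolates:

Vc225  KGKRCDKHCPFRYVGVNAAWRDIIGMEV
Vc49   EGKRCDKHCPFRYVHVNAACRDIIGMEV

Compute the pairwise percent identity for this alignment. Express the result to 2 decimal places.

Differing sites — 1:K/E; 15:G/H; 20:W/C.
25 of the 28 sites match, so the percent identity is 25/28 × 100 = 89.29%.

89.29%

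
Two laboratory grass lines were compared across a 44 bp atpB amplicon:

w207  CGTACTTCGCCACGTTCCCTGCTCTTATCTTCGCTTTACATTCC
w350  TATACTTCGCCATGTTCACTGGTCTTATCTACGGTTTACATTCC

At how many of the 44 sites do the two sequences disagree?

Differing sites — 1:C/T; 2:G/A; 13:C/T; 18:C/A; 22:C/G; 31:T/A; 34:C/G.
That gives 7 mismatches out of 44 aligned sites, so the Hamming distance is 7.

7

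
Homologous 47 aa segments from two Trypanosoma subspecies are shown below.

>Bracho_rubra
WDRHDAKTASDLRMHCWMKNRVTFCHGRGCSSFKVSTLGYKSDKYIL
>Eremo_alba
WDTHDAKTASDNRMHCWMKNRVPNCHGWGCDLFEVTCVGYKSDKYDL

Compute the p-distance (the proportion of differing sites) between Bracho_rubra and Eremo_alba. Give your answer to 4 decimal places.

Differing sites — 3:R/T; 12:L/N; 23:T/P; 24:F/N; 28:R/W; 31:S/D; 32:S/L; 34:K/E; 36:S/T; 37:T/C; 38:L/V; 46:I/D.
There are 12 differences over 47 sites, so p = 12/47 = 0.2553.

0.2553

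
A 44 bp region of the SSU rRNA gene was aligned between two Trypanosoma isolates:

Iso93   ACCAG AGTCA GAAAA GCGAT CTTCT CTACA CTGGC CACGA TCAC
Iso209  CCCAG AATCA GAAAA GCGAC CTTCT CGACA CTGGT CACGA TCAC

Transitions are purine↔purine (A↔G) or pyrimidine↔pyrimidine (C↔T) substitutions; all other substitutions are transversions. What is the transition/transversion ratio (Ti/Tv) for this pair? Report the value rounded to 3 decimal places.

Mismatches occur at site 1 (A↔C, transversion), site 7 (G↔A, transition), site 20 (T↔C, transition), site 27 (T↔G, transversion), site 35 (C↔T, transition).
Of the 5 differences, 3 transitions and 2 transversions, so Ti/Tv = 3/2 = 1.500.

1.500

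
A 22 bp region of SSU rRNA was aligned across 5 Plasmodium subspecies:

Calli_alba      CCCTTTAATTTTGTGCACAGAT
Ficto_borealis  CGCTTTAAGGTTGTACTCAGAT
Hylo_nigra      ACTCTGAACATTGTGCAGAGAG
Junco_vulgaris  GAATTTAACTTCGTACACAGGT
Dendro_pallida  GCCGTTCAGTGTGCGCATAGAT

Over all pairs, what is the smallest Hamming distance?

Pairwise Hamming distances:
  Calli_alba vs Ficto_borealis: 5
  Calli_alba vs Hylo_nigra: 8
  Calli_alba vs Junco_vulgaris: 7
  Calli_alba vs Dendro_pallida: 7
  Ficto_borealis vs Hylo_nigra: 11
  Ficto_borealis vs Junco_vulgaris: 8
  Ficto_borealis vs Dendro_pallida: 10
  Hylo_nigra vs Junco_vulgaris: 11
  Hylo_nigra vs Dendro_pallida: 11
  Junco_vulgaris vs Dendro_pallida: 11
The smallest is 5, between Calli_alba and Ficto_borealis.

5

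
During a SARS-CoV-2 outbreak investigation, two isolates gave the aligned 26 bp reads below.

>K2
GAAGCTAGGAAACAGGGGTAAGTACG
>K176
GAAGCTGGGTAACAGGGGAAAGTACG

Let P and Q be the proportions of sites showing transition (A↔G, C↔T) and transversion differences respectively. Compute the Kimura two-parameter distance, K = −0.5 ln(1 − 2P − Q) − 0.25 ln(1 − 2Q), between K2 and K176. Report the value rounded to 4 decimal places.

Mismatches occur at site 7 (A↔G, transition), site 10 (A↔T, transversion), site 19 (T↔A, transversion).
Of the 3 differences, 1 transition and 2 transversions over 26 sites: P = 1/26 = 0.038462, Q = 2/26 = 0.076923.
d = −0.5·ln(0.846153) − 0.25·ln(0.846154) = −0.5·(-0.167055) − 0.25·(-0.167054) = 0.1253.

0.1253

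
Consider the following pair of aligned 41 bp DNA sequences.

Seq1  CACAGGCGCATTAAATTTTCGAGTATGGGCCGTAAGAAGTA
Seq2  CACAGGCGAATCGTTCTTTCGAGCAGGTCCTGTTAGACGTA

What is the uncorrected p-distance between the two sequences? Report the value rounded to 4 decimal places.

0.3171

Differing sites — 9:C/A; 12:T/C; 13:A/G; 14:A/T; 15:A/T; 16:T/C; 24:T/C; 26:T/G; 28:G/T; 29:G/C; 31:C/T; 34:A/T; 38:A/C.
There are 13 differences over 41 sites, so p = 13/41 = 0.3171.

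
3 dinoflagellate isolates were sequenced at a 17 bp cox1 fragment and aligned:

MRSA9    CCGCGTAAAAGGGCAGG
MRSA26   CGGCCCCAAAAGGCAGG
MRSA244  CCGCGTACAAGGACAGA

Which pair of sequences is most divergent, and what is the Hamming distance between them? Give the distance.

Pairwise Hamming distances:
  MRSA9 vs MRSA26: 5
  MRSA9 vs MRSA244: 3
  MRSA26 vs MRSA244: 8
The largest is 8, between MRSA26 and MRSA244.

8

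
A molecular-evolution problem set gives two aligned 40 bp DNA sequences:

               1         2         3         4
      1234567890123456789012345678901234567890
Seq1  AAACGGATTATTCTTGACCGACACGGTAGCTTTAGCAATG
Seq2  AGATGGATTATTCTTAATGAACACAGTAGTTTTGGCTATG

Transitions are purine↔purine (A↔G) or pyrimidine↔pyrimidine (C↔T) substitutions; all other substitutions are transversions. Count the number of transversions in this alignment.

Mismatches occur at site 2 (A↔G, transition), site 4 (C↔T, transition), site 16 (G↔A, transition), site 18 (C↔T, transition), site 19 (C↔G, transversion), site 20 (G↔A, transition), site 25 (G↔A, transition), site 30 (C↔T, transition), site 34 (A↔G, transition), site 37 (A↔T, transversion).
Of the 10 differences, 8 transitions and 2 transversions, so the answer is 2.

2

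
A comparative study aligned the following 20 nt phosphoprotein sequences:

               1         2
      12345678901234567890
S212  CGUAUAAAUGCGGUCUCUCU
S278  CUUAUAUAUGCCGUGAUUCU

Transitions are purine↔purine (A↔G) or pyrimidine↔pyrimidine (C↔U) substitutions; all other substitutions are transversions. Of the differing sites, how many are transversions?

The sequences differ at positions 2 (G/U, transversion), 7 (A/U, transversion), 12 (G/C, transversion), 15 (C/G, transversion), 16 (U/A, transversion), 17 (C/U, transition).
Of the 6 differences, 1 transition and 5 transversions, so the answer is 5.

5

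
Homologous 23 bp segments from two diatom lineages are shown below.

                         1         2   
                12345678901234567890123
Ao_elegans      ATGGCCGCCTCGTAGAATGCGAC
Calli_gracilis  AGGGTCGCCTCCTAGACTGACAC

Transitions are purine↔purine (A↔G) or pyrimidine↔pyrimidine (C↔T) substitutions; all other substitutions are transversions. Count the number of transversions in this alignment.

The sequences differ at positions 2 (T/G, transversion), 5 (C/T, transition), 12 (G/C, transversion), 17 (A/C, transversion), 20 (C/A, transversion), 21 (G/C, transversion).
Of the 6 differences, 1 transition and 5 transversions, so the answer is 5.

5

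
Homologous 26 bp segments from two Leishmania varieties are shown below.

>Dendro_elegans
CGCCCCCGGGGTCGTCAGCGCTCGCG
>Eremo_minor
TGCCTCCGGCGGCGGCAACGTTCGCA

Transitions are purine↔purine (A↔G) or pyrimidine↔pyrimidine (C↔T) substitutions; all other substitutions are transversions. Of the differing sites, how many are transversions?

3

The sequences differ at positions 1 (C/T, transition), 5 (C/T, transition), 10 (G/C, transversion), 12 (T/G, transversion), 15 (T/G, transversion), 18 (G/A, transition), 21 (C/T, transition), 26 (G/A, transition).
Of the 8 differences, 5 transitions and 3 transversions, so the answer is 3.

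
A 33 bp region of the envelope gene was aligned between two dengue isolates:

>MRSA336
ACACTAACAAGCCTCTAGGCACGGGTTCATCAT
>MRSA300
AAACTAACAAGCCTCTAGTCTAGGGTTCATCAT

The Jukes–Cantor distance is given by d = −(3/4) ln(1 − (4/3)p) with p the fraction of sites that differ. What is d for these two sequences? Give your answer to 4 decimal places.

0.1322

Mismatches occur at site 2 (C/A), site 19 (G/T), site 21 (A/T), site 22 (C/A).
p = 4/33 = 0.121212.
d = −0.75 · ln(1 − (4/3)·0.121212) = −0.75 · ln(0.838384) = −0.75 · (-0.176279) = 0.1322.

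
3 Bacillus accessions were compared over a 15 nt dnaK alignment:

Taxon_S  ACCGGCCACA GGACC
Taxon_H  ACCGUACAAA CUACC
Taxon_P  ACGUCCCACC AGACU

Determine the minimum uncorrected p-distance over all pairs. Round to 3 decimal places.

Pairwise Hamming distances:
  Taxon_S vs Taxon_H: 5
  Taxon_S vs Taxon_P: 6
  Taxon_H vs Taxon_P: 9
The smallest is 5 mismatches, between Taxon_S and Taxon_H; p = 5/15 = 0.333.

0.333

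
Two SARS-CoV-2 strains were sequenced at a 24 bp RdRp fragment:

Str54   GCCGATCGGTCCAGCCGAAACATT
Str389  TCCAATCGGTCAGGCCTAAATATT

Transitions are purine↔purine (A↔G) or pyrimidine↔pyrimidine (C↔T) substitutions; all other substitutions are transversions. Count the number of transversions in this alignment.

3

Mismatches occur at site 1 (G/T, transversion), site 4 (G/A, transition), site 12 (C/A, transversion), site 13 (A/G, transition), site 17 (G/T, transversion), site 21 (C/T, transition).
Of the 6 differences, 3 transitions and 3 transversions, so the answer is 3.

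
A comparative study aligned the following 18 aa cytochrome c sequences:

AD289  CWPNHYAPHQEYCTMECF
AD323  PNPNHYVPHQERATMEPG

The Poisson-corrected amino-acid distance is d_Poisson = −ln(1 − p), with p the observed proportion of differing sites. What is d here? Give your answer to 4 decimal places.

Mismatches occur at site 1 (C/P), site 2 (W/N), site 7 (A/V), site 12 (Y/R), site 13 (C/A), site 17 (C/P), site 18 (F/G).
p = 7/18 = 0.388889.
d = −ln(1 − 0.388889) = −ln(0.611111) = 0.4925.

0.4925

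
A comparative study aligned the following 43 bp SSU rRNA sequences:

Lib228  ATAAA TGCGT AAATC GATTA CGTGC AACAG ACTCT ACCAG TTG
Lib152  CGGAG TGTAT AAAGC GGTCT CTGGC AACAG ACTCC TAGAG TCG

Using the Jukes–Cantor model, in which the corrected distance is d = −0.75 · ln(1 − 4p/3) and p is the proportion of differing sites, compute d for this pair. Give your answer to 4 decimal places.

Mismatches occur at site 1 (A→C), site 2 (T→G), site 3 (A→G), site 5 (A→G), site 8 (C→T), site 9 (G→A), site 14 (T→G), site 17 (A→G), site 19 (T→C), site 20 (A→T), site 22 (G→T), site 23 (T→G), site 35 (T→C), site 36 (A→T), site 37 (C→A), site 38 (C→G), site 42 (T→C).
p = 17/43 = 0.395349.
d = −0.75 · ln(1 − (4/3)·0.395349) = −0.75 · ln(0.472868) = −0.75 · (-0.748939) = 0.5617.

0.5617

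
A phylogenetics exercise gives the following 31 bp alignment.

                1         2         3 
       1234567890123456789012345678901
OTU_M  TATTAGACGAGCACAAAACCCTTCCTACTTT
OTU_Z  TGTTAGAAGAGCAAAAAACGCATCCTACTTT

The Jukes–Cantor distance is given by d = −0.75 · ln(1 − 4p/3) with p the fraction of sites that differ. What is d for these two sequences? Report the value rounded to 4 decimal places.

0.1816

Mismatches occur at site 2 (A↔G), site 8 (C↔A), site 14 (C↔A), site 20 (C↔G), site 22 (T↔A).
p = 5/31 = 0.161290.
d = −0.75 · ln(1 − (4/3)·0.161290) = −0.75 · ln(0.784947) = −0.75 · (-0.242139) = 0.1816.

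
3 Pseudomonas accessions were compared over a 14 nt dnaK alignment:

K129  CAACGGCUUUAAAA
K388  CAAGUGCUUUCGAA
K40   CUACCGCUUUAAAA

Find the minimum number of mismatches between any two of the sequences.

Pairwise Hamming distances:
  K129 vs K388: 4
  K129 vs K40: 2
  K388 vs K40: 5
The smallest is 2, between K129 and K40.

2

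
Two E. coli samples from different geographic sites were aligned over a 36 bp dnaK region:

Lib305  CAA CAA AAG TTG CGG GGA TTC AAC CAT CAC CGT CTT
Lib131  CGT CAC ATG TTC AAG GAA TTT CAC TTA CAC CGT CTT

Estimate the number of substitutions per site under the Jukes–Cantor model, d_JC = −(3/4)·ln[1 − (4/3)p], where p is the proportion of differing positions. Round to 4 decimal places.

0.4926

Mismatches occur at site 2 (A↔G), site 3 (A↔T), site 6 (A↔C), site 8 (A↔T), site 12 (G↔C), site 13 (C↔A), site 14 (G↔A), site 17 (G↔A), site 21 (C↔T), site 22 (A↔C), site 25 (C↔T), site 26 (A↔T), site 27 (T↔A).
p = 13/36 = 0.361111.
d = −0.75 · ln(1 − (4/3)·0.361111) = −0.75 · ln(0.518519) = −0.75 · (-0.656779) = 0.4926.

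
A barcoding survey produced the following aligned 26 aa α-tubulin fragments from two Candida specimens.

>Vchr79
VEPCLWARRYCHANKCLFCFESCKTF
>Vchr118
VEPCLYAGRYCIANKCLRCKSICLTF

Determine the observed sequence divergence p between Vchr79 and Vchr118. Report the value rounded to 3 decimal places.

The sequences differ at positions 6 (W/Y), 8 (R/G), 12 (H/I), 18 (F/R), 20 (F/K), 21 (E/S), 22 (S/I), 24 (K/L).
There are 8 differences over 26 sites, so p = 8/26 = 0.308.

0.308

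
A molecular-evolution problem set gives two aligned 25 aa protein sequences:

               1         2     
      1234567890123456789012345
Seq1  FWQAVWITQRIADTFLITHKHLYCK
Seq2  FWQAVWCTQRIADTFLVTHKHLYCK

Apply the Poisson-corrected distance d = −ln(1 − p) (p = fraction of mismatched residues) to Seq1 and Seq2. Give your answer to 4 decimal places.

0.0834

The sequences differ at positions 7 (I/C), 17 (I/V).
p = 2/25 = 0.080000.
d = −ln(1 − 0.080000) = −ln(0.920000) = 0.0834.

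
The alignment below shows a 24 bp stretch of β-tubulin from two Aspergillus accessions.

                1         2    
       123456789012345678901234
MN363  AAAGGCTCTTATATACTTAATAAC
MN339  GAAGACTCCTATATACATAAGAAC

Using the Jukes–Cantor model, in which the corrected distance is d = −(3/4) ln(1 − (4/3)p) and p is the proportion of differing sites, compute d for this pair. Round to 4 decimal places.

Differing sites — 1:A/G; 5:G/A; 9:T/C; 17:T/A; 21:T/G.
p = 5/24 = 0.208333.
d = −0.75 · ln(1 − (4/3)·0.208333) = −0.75 · ln(0.722223) = −0.75 · (-0.325421) = 0.2441.

0.2441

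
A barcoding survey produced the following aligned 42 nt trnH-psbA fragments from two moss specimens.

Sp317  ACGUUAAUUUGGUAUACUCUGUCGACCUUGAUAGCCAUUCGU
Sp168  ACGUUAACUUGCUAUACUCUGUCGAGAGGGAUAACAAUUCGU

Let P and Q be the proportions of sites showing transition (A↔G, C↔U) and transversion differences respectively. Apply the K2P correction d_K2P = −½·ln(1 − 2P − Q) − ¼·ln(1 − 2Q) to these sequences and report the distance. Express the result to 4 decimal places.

The sequences differ at positions 8 (U/C, transition), 12 (G/C, transversion), 26 (C/G, transversion), 27 (C/A, transversion), 28 (U/G, transversion), 29 (U/G, transversion), 34 (G/A, transition), 36 (C/A, transversion).
Of the 8 differences, 2 transitions and 6 transversions over 42 sites: P = 2/42 = 0.047619, Q = 6/42 = 0.142857.
d = −0.5·ln(0.761905) − 0.25·ln(0.714286) = −0.5·(-0.271933) − 0.25·(-0.336472) = 0.2201.

0.2201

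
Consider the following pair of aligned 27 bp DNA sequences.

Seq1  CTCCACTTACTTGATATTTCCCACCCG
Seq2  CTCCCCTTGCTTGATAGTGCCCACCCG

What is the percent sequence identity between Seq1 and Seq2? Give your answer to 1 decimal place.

85.2%

Mismatches occur at site 5 (A/C), site 9 (A/G), site 17 (T/G), site 19 (T/G).
23 of the 27 sites match, so the percent identity is 23/27 × 100 = 85.2%.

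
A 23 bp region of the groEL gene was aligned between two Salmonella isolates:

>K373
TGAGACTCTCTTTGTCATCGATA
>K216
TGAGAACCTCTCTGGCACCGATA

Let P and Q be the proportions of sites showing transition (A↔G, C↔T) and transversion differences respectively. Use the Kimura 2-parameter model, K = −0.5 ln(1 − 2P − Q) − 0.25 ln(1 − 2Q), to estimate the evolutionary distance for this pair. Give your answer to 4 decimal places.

The sequences differ at positions 6 (C/A, transversion), 7 (T/C, transition), 12 (T/C, transition), 15 (T/G, transversion), 18 (T/C, transition).
Of the 5 differences, 3 transitions and 2 transversions over 23 sites: P = 3/23 = 0.130435, Q = 2/23 = 0.086957.
d = −0.5·ln(0.652173) − 0.25·ln(0.826086) = −0.5·(-0.427445) − 0.25·(-0.191056) = 0.2615.

0.2615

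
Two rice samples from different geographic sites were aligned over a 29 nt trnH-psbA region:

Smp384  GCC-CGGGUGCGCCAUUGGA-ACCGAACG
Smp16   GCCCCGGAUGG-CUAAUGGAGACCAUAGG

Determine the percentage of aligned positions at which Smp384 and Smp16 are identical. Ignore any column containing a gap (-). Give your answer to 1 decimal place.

Excluding the 3 gap columns leaves 26 comparable sites.
The sequences differ at positions 8 (G/A), 11 (C/G), 14 (C/U), 16 (U/A), 25 (G/A), 26 (A/U), 28 (C/G).
19 of the 26 comparable sites match, so the percent identity is 19/26 × 100 = 73.1%.

73.1%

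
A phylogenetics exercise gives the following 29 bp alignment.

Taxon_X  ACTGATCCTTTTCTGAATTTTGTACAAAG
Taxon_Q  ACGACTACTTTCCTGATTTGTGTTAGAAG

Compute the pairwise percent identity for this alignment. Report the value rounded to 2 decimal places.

The sequences differ at positions 3 (T/G), 4 (G/A), 5 (A/C), 7 (C/A), 12 (T/C), 17 (A/T), 20 (T/G), 24 (A/T), 25 (C/A), 26 (A/G).
19 of the 29 sites match, so the percent identity is 19/29 × 100 = 65.52%.

65.52%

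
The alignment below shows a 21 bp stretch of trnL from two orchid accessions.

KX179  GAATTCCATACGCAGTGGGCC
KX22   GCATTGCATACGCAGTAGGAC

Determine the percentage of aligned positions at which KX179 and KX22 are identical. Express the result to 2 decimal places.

The sequences differ at positions 2 (A/C), 6 (C/G), 17 (G/A), 20 (C/A).
17 of the 21 sites match, so the percent identity is 17/21 × 100 = 80.95%.

80.95%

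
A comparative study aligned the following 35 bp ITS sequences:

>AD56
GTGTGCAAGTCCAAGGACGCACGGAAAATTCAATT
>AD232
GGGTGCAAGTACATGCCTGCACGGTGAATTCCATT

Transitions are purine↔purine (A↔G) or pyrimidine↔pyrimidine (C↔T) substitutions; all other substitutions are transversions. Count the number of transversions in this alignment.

The sequences differ at positions 2 (T/G, transversion), 11 (C/A, transversion), 14 (A/T, transversion), 16 (G/C, transversion), 17 (A/C, transversion), 18 (C/T, transition), 25 (A/T, transversion), 26 (A/G, transition), 32 (A/C, transversion).
Of the 9 differences, 2 transitions and 7 transversions, so the answer is 7.

7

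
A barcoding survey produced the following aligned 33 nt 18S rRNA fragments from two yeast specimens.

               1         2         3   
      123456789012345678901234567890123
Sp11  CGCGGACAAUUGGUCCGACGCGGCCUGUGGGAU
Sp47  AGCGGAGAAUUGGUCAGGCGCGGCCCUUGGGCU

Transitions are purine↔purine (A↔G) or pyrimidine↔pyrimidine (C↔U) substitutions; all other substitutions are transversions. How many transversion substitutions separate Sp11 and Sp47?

Mismatches occur at site 1 (C↔A, transversion), site 7 (C↔G, transversion), site 16 (C↔A, transversion), site 18 (A↔G, transition), site 26 (U↔C, transition), site 27 (G↔U, transversion), site 32 (A↔C, transversion).
Of the 7 differences, 2 transitions and 5 transversions, so the answer is 5.

5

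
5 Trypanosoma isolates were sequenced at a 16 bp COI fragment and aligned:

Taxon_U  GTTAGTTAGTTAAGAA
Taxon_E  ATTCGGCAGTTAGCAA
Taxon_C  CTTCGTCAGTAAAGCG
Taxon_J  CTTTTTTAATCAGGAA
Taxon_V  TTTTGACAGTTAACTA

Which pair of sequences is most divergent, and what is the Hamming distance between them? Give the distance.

9

Pairwise Hamming distances:
  Taxon_U vs Taxon_E: 6
  Taxon_U vs Taxon_C: 6
  Taxon_U vs Taxon_J: 6
  Taxon_U vs Taxon_V: 6
  Taxon_E vs Taxon_C: 7
  Taxon_E vs Taxon_J: 8
  Taxon_E vs Taxon_V: 5
  Taxon_C vs Taxon_J: 8
  Taxon_C vs Taxon_V: 7
  Taxon_J vs Taxon_V: 9
The largest is 9, between Taxon_J and Taxon_V.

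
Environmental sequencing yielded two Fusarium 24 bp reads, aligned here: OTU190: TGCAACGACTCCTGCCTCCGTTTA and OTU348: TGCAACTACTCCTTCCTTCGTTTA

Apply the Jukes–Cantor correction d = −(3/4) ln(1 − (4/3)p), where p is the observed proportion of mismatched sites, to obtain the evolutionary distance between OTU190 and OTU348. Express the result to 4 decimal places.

Differing sites — 7:G/T; 14:G/T; 18:C/T.
p = 3/24 = 0.125000.
d = −0.75 · ln(1 − (4/3)·0.125000) = −0.75 · ln(0.833333) = −0.75 · (-0.182322) = 0.1367.

0.1367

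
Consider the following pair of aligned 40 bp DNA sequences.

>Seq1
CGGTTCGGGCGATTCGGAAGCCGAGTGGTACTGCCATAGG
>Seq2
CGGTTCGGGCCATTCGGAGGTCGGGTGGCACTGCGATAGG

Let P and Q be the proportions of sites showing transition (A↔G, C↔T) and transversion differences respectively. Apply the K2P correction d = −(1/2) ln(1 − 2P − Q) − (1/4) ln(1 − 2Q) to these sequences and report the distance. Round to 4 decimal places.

Mismatches occur at site 11 (G→C, transversion), site 19 (A→G, transition), site 21 (C→T, transition), site 24 (A→G, transition), site 29 (T→C, transition), site 35 (C→G, transversion).
Of the 6 differences, 4 transitions and 2 transversions over 40 sites: P = 4/40 = 0.100000, Q = 2/40 = 0.050000.
d = −0.5·ln(0.750000) − 0.25·ln(0.900000) = −0.5·(-0.287682) − 0.25·(-0.105361) = 0.1702.

0.1702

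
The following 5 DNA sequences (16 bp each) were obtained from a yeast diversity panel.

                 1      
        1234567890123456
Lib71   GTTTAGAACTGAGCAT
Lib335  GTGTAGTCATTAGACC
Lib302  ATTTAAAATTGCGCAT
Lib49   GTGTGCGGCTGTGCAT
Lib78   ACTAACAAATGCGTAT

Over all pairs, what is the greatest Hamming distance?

12

Pairwise Hamming distances:
  Lib71 vs Lib335: 8
  Lib71 vs Lib302: 4
  Lib71 vs Lib49: 6
  Lib71 vs Lib78: 7
  Lib335 vs Lib302: 11
  Lib335 vs Lib49: 10
  Lib335 vs Lib78: 12
  Lib302 vs Lib49: 8
  Lib302 vs Lib78: 5
  Lib49 vs Lib78: 10
The largest is 12, between Lib335 and Lib78.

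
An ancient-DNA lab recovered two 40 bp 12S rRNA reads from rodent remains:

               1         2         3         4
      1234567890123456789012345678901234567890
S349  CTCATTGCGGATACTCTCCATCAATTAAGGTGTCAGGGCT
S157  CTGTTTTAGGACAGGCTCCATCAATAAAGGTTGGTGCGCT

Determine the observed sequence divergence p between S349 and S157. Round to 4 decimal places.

0.3250

Mismatches occur at site 3 (C/G), site 4 (A/T), site 7 (G/T), site 8 (C/A), site 12 (T/C), site 14 (C/G), site 15 (T/G), site 26 (T/A), site 32 (G/T), site 33 (T/G), site 34 (C/G), site 35 (A/T), site 37 (G/C).
There are 13 differences over 40 sites, so p = 13/40 = 0.3250.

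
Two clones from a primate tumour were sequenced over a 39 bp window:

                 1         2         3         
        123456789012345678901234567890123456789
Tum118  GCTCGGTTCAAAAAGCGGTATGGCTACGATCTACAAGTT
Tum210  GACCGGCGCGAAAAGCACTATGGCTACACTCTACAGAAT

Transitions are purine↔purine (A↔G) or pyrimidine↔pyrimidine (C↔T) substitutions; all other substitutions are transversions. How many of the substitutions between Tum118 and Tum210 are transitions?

7

Differing sites — 2:C/A (Tv); 3:T/C (Ti); 7:T/C (Ti); 8:T/G (Tv); 10:A/G (Ti); 17:G/A (Ti); 18:G/C (Tv); 28:G/A (Ti); 29:A/C (Tv); 36:A/G (Ti); 37:G/A (Ti); 38:T/A (Tv).
Of the 12 differences, 7 transitions and 5 transversions, so the answer is 7.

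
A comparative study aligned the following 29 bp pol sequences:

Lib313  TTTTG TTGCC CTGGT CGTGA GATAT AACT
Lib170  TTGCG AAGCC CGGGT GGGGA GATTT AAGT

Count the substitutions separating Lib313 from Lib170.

Mismatches occur at site 3 (T→G), site 4 (T→C), site 6 (T→A), site 7 (T→A), site 12 (T→G), site 16 (C→G), site 18 (T→G), site 24 (A→T), site 28 (C→G).
That gives 9 mismatches out of 29 aligned sites, so the Hamming distance is 9.

9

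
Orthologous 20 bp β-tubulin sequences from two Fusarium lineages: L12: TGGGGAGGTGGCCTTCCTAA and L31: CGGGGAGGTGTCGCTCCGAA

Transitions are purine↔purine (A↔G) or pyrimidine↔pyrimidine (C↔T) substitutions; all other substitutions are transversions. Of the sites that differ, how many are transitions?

The sequences differ at positions 1 (T/C, transition), 11 (G/T, transversion), 13 (C/G, transversion), 14 (T/C, transition), 18 (T/G, transversion).
Of the 5 differences, 2 transitions and 3 transversions, so the answer is 2.

2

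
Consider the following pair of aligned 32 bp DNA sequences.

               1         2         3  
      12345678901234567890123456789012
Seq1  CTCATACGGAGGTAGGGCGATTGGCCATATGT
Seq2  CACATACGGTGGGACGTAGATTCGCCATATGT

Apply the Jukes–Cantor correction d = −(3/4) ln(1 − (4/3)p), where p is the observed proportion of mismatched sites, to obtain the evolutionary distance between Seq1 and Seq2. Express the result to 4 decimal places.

0.2586

Differing sites — 2:T/A; 10:A/T; 13:T/G; 15:G/C; 17:G/T; 18:C/A; 23:G/C.
p = 7/32 = 0.218750.
d = −0.75 · ln(1 − (4/3)·0.218750) = −0.75 · ln(0.708333) = −0.75 · (-0.344841) = 0.2586.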